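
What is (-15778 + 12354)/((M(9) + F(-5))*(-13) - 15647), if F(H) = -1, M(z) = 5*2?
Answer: 856/3941 ≈ 0.21720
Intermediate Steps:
M(z) = 10
(-15778 + 12354)/((M(9) + F(-5))*(-13) - 15647) = (-15778 + 12354)/((10 - 1)*(-13) - 15647) = -3424/(9*(-13) - 15647) = -3424/(-117 - 15647) = -3424/(-15764) = -3424*(-1/15764) = 856/3941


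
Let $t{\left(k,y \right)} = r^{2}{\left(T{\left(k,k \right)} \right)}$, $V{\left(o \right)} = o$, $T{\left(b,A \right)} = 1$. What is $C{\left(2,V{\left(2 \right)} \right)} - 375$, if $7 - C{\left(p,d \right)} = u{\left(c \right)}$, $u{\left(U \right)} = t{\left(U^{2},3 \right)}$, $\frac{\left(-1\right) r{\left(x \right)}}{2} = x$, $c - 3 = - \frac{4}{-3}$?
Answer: $-372$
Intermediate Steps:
$c = \frac{13}{3}$ ($c = 3 - \frac{4}{-3} = 3 - - \frac{4}{3} = 3 + \frac{4}{3} = \frac{13}{3} \approx 4.3333$)
$r{\left(x \right)} = - 2 x$
$t{\left(k,y \right)} = 4$ ($t{\left(k,y \right)} = \left(\left(-2\right) 1\right)^{2} = \left(-2\right)^{2} = 4$)
$u{\left(U \right)} = 4$
$C{\left(p,d \right)} = 3$ ($C{\left(p,d \right)} = 7 - 4 = 3$)
$C{\left(2,V{\left(2 \right)} \right)} - 375 = 3 - 375 = -372$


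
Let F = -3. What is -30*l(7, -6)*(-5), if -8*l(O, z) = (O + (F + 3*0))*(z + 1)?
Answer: 375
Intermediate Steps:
l(O, z) = -(1 + z)*(-3 + O)/8 (l(O, z) = -(O + (-3 + 3*0))*(z + 1)/8 = -(O + (-3 + 0))*(1 + z)/8 = -(O - 3)*(1 + z)/8 = -(-3 + O)*(1 + z)/8 = -(1 + z)*(-3 + O)/8)
-30*l(7, -6)*(-5) = -30*(3/8 - 1/8*7 + (3/8)*(-6) - 1/8*7*(-6))*(-5) = -30*(3/8 - 7/8 - 9/4 + 21/4)*(-5) = -30*5/2*(-5) = -75*(-5) = 375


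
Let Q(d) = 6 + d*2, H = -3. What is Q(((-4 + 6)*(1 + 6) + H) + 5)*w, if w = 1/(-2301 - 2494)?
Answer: -38/4795 ≈ -0.0079249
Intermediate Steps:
Q(d) = 6 + 2*d
w = -1/4795 (w = 1/(-4795) = -1/4795 ≈ -0.00020855)
Q(((-4 + 6)*(1 + 6) + H) + 5)*w = (6 + 2*(((-4 + 6)*(1 + 6) - 3) + 5))*(-1/4795) = (6 + 2*((2*7 - 3) + 5))*(-1/4795) = (6 + 2*((14 - 3) + 5))*(-1/4795) = (6 + 2*(11 + 5))*(-1/4795) = (6 + 2*16)*(-1/4795) = (6 + 32)*(-1/4795) = 38*(-1/4795) = -38/4795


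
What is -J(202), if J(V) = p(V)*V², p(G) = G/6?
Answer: -4121204/3 ≈ -1.3737e+6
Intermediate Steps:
p(G) = G/6 (p(G) = G*(⅙) = G/6)
J(V) = V³/6 (J(V) = (V/6)*V² = V³/6)
-J(202) = -202³/6 = -8242408/6 = -1*4121204/3 = -4121204/3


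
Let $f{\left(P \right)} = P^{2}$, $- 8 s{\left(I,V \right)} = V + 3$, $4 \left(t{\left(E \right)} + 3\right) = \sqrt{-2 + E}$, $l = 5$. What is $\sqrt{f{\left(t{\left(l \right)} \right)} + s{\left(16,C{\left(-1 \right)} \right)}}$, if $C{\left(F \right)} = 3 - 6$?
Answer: $3 - \frac{\sqrt{3}}{4} \approx 2.567$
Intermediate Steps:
$t{\left(E \right)} = -3 + \frac{\sqrt{-2 + E}}{4}$
$C{\left(F \right)} = -3$ ($C{\left(F \right)} = 3 - 6 = -3$)
$s{\left(I,V \right)} = - \frac{3}{8} - \frac{V}{8}$ ($s{\left(I,V \right)} = - \frac{V + 3}{8} = - \frac{3 + V}{8} = - \frac{3}{8} - \frac{V}{8}$)
$\sqrt{f{\left(t{\left(l \right)} \right)} + s{\left(16,C{\left(-1 \right)} \right)}} = \sqrt{\left(-3 + \frac{\sqrt{-2 + 5}}{4}\right)^{2} - 0} = \sqrt{\left(-3 + \frac{\sqrt{3}}{4}\right)^{2} + \left(- \frac{3}{8} + \frac{3}{8}\right)} = \sqrt{\left(-3 + \frac{\sqrt{3}}{4}\right)^{2} + 0} = \sqrt{\left(-3 + \frac{\sqrt{3}}{4}\right)^{2}} = 3 - \frac{\sqrt{3}}{4}$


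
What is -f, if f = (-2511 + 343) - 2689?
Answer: 4857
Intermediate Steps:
f = -4857 (f = -2168 - 2689 = -4857)
-f = -1*(-4857) = 4857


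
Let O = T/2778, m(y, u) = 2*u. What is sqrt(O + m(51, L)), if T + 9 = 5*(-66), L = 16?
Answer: sqrt(27334594)/926 ≈ 5.6461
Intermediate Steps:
T = -339 (T = -9 + 5*(-66) = -9 - 330 = -339)
O = -113/926 (O = -339/2778 = -339*1/2778 = -113/926 ≈ -0.12203)
sqrt(O + m(51, L)) = sqrt(-113/926 + 2*16) = sqrt(-113/926 + 32) = sqrt(29519/926) = sqrt(27334594)/926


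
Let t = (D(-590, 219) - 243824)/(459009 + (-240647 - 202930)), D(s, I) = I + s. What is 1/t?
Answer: -15432/244195 ≈ -0.063195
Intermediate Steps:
t = -244195/15432 (t = ((219 - 590) - 243824)/(459009 + (-240647 - 202930)) = (-371 - 243824)/(459009 - 443577) = -244195/15432 ≈ -15.824)
1/t = 1/(-244195/15432) = -15432/244195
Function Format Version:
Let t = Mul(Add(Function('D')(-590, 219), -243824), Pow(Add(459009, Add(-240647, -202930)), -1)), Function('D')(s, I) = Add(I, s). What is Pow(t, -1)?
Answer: Rational(-15432, 244195) ≈ -0.063195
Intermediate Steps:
t = Rational(-244195, 15432) (t = Mul(Add(Add(219, -590), -243824), Pow(Add(459009, Add(-240647, -202930)), -1)) = Mul(Add(-371, -243824), Pow(Add(459009, -443577), -1)) = Mul(-244195, Pow(15432, -1)) = Mul(-244195, Rational(1, 15432)) = Rational(-244195, 15432) ≈ -15.824)
Pow(t, -1) = Pow(Rational(-244195, 15432), -1) = Rational(-15432, 244195)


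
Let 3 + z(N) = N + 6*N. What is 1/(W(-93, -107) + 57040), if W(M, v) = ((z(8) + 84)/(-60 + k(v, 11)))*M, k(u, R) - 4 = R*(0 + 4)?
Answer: 4/232407 ≈ 1.7211e-5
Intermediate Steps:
k(u, R) = 4 + 4*R (k(u, R) = 4 + R*(0 + 4) = 4 + R*4 = 4 + 4*R)
z(N) = -3 + 7*N (z(N) = -3 + (N + 6*N) = -3 + 7*N)
W(M, v) = -137*M/12 (W(M, v) = (((-3 + 7*8) + 84)/(-60 + (4 + 4*11)))*M = (((-3 + 56) + 84)/(-60 + (4 + 44)))*M = ((53 + 84)/(-60 + 48))*M = (137/(-12))*M = (137*(-1/12))*M = -137*M/12)
1/(W(-93, -107) + 57040) = 1/(-137/12*(-93) + 57040) = 1/(4247/4 + 57040) = 1/(232407/4) = 4/232407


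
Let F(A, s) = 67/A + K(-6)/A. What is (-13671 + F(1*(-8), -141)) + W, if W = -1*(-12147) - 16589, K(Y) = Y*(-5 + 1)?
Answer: -144995/8 ≈ -18124.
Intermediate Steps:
K(Y) = -4*Y (K(Y) = Y*(-4) = -4*Y)
F(A, s) = 91/A (F(A, s) = 67/A + (-4*(-6))/A = 67/A + 24/A = 91/A)
W = -4442 (W = 12147 - 16589 = -4442)
(-13671 + F(1*(-8), -141)) + W = (-13671 + 91/((1*(-8)))) - 4442 = (-13671 + 91/(-8)) - 4442 = (-13671 + 91*(-⅛)) - 4442 = (-13671 - 91/8) - 4442 = -109459/8 - 4442 = -144995/8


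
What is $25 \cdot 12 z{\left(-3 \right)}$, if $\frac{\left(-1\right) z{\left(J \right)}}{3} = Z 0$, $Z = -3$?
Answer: $0$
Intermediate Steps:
$z{\left(J \right)} = 0$ ($z{\left(J \right)} = - 3 \left(\left(-3\right) 0\right) = \left(-3\right) 0 = 0$)
$25 \cdot 12 z{\left(-3 \right)} = 25 \cdot 12 \cdot 0 = 300 \cdot 0 = 0$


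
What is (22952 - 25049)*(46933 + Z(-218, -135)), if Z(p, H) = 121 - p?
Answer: -99129384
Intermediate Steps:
(22952 - 25049)*(46933 + Z(-218, -135)) = (22952 - 25049)*(46933 + (121 - 1*(-218))) = -2097*(46933 + (121 + 218)) = -2097*(46933 + 339) = -2097*47272 = -99129384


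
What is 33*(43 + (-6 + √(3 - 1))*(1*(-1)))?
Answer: 1617 - 33*√2 ≈ 1570.3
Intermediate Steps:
33*(43 + (-6 + √(3 - 1))*(1*(-1))) = 33*(43 + (-6 + √2)*(-1)) = 33*(43 + (6 - √2)) = 33*(49 - √2) = 1617 - 33*√2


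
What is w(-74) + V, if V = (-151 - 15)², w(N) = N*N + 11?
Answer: 33043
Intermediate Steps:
w(N) = 11 + N² (w(N) = N² + 11 = 11 + N²)
V = 27556 (V = (-166)² = 27556)
w(-74) + V = (11 + (-74)²) + 27556 = (11 + 5476) + 27556 = 5487 + 27556 = 33043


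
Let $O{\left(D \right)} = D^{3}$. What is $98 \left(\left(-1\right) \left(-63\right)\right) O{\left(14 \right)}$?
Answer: $16941456$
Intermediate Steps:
$98 \left(\left(-1\right) \left(-63\right)\right) O{\left(14 \right)} = 98 \left(\left(-1\right) \left(-63\right)\right) 14^{3} = 98 \cdot 63 \cdot 2744 = 6174 \cdot 2744 = 16941456$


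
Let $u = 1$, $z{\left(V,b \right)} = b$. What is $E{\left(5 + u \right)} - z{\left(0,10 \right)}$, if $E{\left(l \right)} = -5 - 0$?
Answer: $-15$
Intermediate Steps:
$E{\left(l \right)} = -5$ ($E{\left(l \right)} = -5 + 0 = -5$)
$E{\left(5 + u \right)} - z{\left(0,10 \right)} = -5 - 10 = -15$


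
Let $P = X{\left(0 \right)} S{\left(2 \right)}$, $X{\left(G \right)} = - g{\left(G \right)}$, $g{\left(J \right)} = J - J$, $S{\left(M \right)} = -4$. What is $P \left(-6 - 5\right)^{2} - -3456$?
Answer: $3456$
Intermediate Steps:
$g{\left(J \right)} = 0$
$X{\left(G \right)} = 0$ ($X{\left(G \right)} = \left(-1\right) 0 = 0$)
$P = 0$ ($P = 0 \left(-4\right) = 0$)
$P \left(-6 - 5\right)^{2} - -3456 = 0 \left(-6 - 5\right)^{2} - -3456 = 0 \left(-11\right)^{2} + 3456 = 0 \cdot 121 + 3456 = 0 + 3456 = 3456$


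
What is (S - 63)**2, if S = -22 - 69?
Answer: 23716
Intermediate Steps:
S = -91
(S - 63)**2 = (-91 - 63)**2 = (-154)**2 = 23716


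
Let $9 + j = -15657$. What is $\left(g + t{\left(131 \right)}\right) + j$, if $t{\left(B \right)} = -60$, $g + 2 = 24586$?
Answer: $8858$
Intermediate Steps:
$g = 24584$ ($g = -2 + 24586 = 24584$)
$j = -15666$ ($j = -9 - 15657 = -15666$)
$\left(g + t{\left(131 \right)}\right) + j = \left(24584 - 60\right) - 15666 = 24524 - 15666 = 8858$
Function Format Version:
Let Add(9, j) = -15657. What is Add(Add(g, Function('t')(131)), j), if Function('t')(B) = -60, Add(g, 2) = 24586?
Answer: 8858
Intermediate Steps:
g = 24584 (g = Add(-2, 24586) = 24584)
j = -15666 (j = Add(-9, -15657) = -15666)
Add(Add(g, Function('t')(131)), j) = Add(Add(24584, -60), -15666) = Add(24524, -15666) = 8858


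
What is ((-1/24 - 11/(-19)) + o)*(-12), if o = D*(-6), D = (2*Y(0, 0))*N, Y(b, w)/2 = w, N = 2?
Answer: -245/38 ≈ -6.4474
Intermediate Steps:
Y(b, w) = 2*w
D = 0 (D = (2*(2*0))*2 = (2*0)*2 = 0*2 = 0)
o = 0 (o = 0*(-6) = 0)
((-1/24 - 11/(-19)) + o)*(-12) = ((-1/24 - 11/(-19)) + 0)*(-12) = ((-1*1/24 - 11*(-1/19)) + 0)*(-12) = ((-1/24 + 11/19) + 0)*(-12) = (245/456 + 0)*(-12) = (245/456)*(-12) = -245/38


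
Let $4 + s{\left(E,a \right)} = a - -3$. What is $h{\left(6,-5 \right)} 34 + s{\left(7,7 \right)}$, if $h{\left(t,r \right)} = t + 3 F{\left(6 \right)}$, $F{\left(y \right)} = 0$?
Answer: $210$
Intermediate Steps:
$s{\left(E,a \right)} = -1 + a$ ($s{\left(E,a \right)} = -4 + \left(a - -3\right) = -4 + \left(a + 3\right) = -4 + \left(3 + a\right) = -1 + a$)
$h{\left(t,r \right)} = t$ ($h{\left(t,r \right)} = t + 3 \cdot 0 = t + 0 = t$)
$h{\left(6,-5 \right)} 34 + s{\left(7,7 \right)} = 6 \cdot 34 + \left(-1 + 7\right) = 204 + 6 = 210$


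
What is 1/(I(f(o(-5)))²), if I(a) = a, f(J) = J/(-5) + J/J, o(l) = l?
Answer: ¼ ≈ 0.25000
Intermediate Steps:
f(J) = 1 - J/5 (f(J) = J*(-⅕) + 1 = -J/5 + 1 = 1 - J/5)
1/(I(f(o(-5)))²) = 1/((1 - ⅕*(-5))²) = 1/((1 + 1)²) = 1/(2²) = 1/4 = ¼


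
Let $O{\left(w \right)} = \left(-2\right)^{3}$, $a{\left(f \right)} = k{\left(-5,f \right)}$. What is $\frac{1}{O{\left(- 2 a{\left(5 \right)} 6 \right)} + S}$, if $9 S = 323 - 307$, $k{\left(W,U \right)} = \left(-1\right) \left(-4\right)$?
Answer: $- \frac{9}{56} \approx -0.16071$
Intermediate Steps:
$k{\left(W,U \right)} = 4$
$a{\left(f \right)} = 4$
$O{\left(w \right)} = -8$
$S = \frac{16}{9}$ ($S = \frac{323 - 307}{9} = \frac{1}{9} \cdot 16 = \frac{16}{9} \approx 1.7778$)
$\frac{1}{O{\left(- 2 a{\left(5 \right)} 6 \right)} + S} = \frac{1}{-8 + \frac{16}{9}} = \frac{1}{- \frac{56}{9}} = - \frac{9}{56}$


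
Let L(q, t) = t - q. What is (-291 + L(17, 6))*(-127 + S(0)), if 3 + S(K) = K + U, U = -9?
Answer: 41978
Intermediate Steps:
S(K) = -12 + K (S(K) = -3 + (K - 9) = -3 + (-9 + K) = -12 + K)
(-291 + L(17, 6))*(-127 + S(0)) = (-291 + (6 - 1*17))*(-127 + (-12 + 0)) = (-291 + (6 - 17))*(-127 - 12) = (-291 - 11)*(-139) = -302*(-139) = 41978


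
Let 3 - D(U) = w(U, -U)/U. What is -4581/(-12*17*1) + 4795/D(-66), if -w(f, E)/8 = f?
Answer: 342857/748 ≈ 458.36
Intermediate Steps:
w(f, E) = -8*f
D(U) = 11 (D(U) = 3 - (-8*U)/U = 3 - 1*(-8) = 3 + 8 = 11)
-4581/(-12*17*1) + 4795/D(-66) = -4581/(-12*17*1) + 4795/11 = -4581/((-204*1)) + 4795*(1/11) = -4581/(-204) + 4795/11 = -4581*(-1/204) + 4795/11 = 1527/68 + 4795/11 = 342857/748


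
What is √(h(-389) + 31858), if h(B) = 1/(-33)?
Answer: √34693329/33 ≈ 178.49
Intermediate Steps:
h(B) = -1/33
√(h(-389) + 31858) = √(-1/33 + 31858) = √(1051313/33) = √34693329/33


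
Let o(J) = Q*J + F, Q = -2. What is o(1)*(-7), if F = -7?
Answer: 63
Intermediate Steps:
o(J) = -7 - 2*J (o(J) = -2*J - 7 = -7 - 2*J)
o(1)*(-7) = (-7 - 2*1)*(-7) = (-7 - 2)*(-7) = -9*(-7) = 63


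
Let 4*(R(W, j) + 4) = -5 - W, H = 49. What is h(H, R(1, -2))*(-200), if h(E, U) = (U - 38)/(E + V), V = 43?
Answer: 2175/23 ≈ 94.565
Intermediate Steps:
R(W, j) = -21/4 - W/4 (R(W, j) = -4 + (-5 - W)/4 = -4 + (-5/4 - W/4) = -21/4 - W/4)
h(E, U) = (-38 + U)/(43 + E) (h(E, U) = (U - 38)/(E + 43) = (-38 + U)/(43 + E))
h(H, R(1, -2))*(-200) = ((-38 + (-21/4 - ¼*1))/(43 + 49))*(-200) = ((-38 + (-21/4 - ¼))/92)*(-200) = ((-38 - 11/2)/92)*(-200) = ((1/92)*(-87/2))*(-200) = -87/184*(-200) = 2175/23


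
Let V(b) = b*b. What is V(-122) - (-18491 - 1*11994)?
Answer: 45369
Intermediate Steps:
V(b) = b²
V(-122) - (-18491 - 1*11994) = (-122)² - (-18491 - 1*11994) = 14884 - (-18491 - 11994) = 14884 - 1*(-30485) = 14884 + 30485 = 45369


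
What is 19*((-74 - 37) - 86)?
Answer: -3743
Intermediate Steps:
19*((-74 - 37) - 86) = 19*(-111 - 86) = 19*(-197) = -3743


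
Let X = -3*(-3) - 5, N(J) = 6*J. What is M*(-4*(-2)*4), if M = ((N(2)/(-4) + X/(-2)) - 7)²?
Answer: 4608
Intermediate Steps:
X = 4 (X = 9 - 5 = 4)
M = 144 (M = (((6*2)/(-4) + 4/(-2)) - 7)² = ((12*(-¼) + 4*(-½)) - 7)² = ((-3 - 2) - 7)² = (-5 - 7)² = (-12)² = 144)
M*(-4*(-2)*4) = 144*(-4*(-2)*4) = 144*(8*4) = 144*32 = 4608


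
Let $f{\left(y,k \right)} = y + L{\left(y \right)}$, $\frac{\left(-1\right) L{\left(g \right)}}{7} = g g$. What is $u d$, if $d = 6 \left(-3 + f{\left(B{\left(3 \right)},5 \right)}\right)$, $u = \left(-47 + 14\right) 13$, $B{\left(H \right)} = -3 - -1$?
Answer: $84942$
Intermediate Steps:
$L{\left(g \right)} = - 7 g^{2}$ ($L{\left(g \right)} = - 7 g g = - 7 g^{2}$)
$B{\left(H \right)} = -2$ ($B{\left(H \right)} = -3 + 1 = -2$)
$u = -429$ ($u = \left(-33\right) 13 = -429$)
$f{\left(y,k \right)} = y - 7 y^{2}$
$d = -198$ ($d = 6 \left(-3 - 2 \left(1 - -14\right)\right) = 6 \left(-3 - 2 \left(1 + 14\right)\right) = 6 \left(-3 - 30\right) = 6 \left(-33\right) = -198$)
$u d = \left(-429\right) \left(-198\right) = 84942$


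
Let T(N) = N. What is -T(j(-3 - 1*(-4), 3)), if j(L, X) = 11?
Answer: -11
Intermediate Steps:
-T(j(-3 - 1*(-4), 3)) = -1*11 = -11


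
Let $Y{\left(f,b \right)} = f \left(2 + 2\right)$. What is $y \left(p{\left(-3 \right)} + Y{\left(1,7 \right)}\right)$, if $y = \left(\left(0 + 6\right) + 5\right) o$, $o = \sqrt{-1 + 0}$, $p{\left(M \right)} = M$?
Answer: $11 i \approx 11.0 i$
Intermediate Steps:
$o = i$ ($o = \sqrt{-1} = i \approx 1.0 i$)
$Y{\left(f,b \right)} = 4 f$ ($Y{\left(f,b \right)} = f 4 = 4 f$)
$y = 11 i$ ($y = \left(\left(0 + 6\right) + 5\right) i = \left(6 + 5\right) i = 11 i \approx 11.0 i$)
$y \left(p{\left(-3 \right)} + Y{\left(1,7 \right)}\right) = 11 i \left(-3 + 4 \cdot 1\right) = 11 i \left(-3 + 4\right) = 11 i 1 = 11 i$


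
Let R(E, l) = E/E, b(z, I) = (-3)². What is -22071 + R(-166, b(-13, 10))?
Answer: -22070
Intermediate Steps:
b(z, I) = 9
R(E, l) = 1
-22071 + R(-166, b(-13, 10)) = -22071 + 1 = -22070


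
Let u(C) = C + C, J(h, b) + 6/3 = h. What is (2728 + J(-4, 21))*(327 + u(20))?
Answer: 998974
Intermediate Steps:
J(h, b) = -2 + h
u(C) = 2*C
(2728 + J(-4, 21))*(327 + u(20)) = (2728 + (-2 - 4))*(327 + 2*20) = (2728 - 6)*(327 + 40) = 2722*367 = 998974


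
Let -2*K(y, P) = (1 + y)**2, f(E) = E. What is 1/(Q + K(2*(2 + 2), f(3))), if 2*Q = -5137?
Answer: -1/2609 ≈ -0.00038329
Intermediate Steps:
Q = -5137/2 (Q = (1/2)*(-5137) = -5137/2 ≈ -2568.5)
K(y, P) = -(1 + y)**2/2
1/(Q + K(2*(2 + 2), f(3))) = 1/(-5137/2 - (1 + 2*(2 + 2))**2/2) = 1/(-5137/2 - (1 + 2*4)**2/2) = 1/(-5137/2 - (1 + 8)**2/2) = 1/(-5137/2 - 1/2*9**2) = 1/(-5137/2 - 1/2*81) = 1/(-5137/2 - 81/2) = 1/(-2609) = -1/2609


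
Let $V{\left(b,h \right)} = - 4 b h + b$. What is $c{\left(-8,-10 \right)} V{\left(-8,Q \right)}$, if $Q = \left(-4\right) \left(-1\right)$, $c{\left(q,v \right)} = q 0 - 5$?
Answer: $-600$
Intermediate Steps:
$c{\left(q,v \right)} = -5$ ($c{\left(q,v \right)} = 0 - 5 = -5$)
$Q = 4$
$V{\left(b,h \right)} = b - 4 b h$ ($V{\left(b,h \right)} = - 4 b h + b = b - 4 b h$)
$c{\left(-8,-10 \right)} V{\left(-8,Q \right)} = - 5 \left(- 8 \left(1 - 16\right)\right) = - 5 \left(\left(-8\right) \left(-15\right)\right) = \left(-5\right) 120 = -600$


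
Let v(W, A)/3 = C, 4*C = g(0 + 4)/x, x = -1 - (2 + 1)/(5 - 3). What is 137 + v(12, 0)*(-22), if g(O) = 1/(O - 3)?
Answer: 718/5 ≈ 143.60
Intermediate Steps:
g(O) = 1/(-3 + O)
x = -5/2 (x = -1 - 3/2 = -5/2 ≈ -2.5000)
C = -⅒ (C = (1/((-3 + (0 + 4))*(-5/2)))/4 = (-⅖/(-3 + 4))/4 = (-⅖/1)/4 = (1*(-⅖))/4 = (¼)*(-⅖) = -⅒ ≈ -0.10000)
v(W, A) = -3/10 (v(W, A) = 3*(-⅒) = -3/10)
137 + v(12, 0)*(-22) = 137 - 3/10*(-22) = 137 + 33/5 = 718/5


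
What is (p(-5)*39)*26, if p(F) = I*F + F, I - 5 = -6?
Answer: 0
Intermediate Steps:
I = -1 (I = 5 - 6 = -1)
p(F) = 0 (p(F) = -F + F = 0)
(p(-5)*39)*26 = (0*39)*26 = 0*26 = 0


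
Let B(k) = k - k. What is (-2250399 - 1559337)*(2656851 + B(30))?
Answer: -10121900901336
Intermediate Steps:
B(k) = 0
(-2250399 - 1559337)*(2656851 + B(30)) = (-2250399 - 1559337)*(2656851 + 0) = -3809736*2656851 = -10121900901336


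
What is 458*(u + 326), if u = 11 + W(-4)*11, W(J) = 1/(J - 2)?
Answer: 460519/3 ≈ 1.5351e+5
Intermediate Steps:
W(J) = 1/(-2 + J)
u = 55/6 (u = 11 + 11/(-2 - 4) = 11 + 11/(-6) = 11 - 1/6*11 = 11 - 11/6 = 55/6 ≈ 9.1667)
458*(u + 326) = 458*(55/6 + 326) = 458*(2011/6) = 460519/3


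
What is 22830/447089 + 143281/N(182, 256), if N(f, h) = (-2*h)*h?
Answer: -61066985249/58600849408 ≈ -1.0421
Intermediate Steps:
N(f, h) = -2*h**2
22830/447089 + 143281/N(182, 256) = 22830/447089 + 143281/((-2*256**2)) = 22830*(1/447089) + 143281/((-2*65536)) = 22830/447089 + 143281/(-131072) = 22830/447089 + 143281*(-1/131072) = 22830/447089 - 143281/131072 = -61066985249/58600849408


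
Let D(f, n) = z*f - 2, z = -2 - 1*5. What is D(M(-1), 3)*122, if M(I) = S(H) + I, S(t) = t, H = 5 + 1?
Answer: -4514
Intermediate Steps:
z = -7 (z = -2 - 5 = -7)
H = 6
M(I) = 6 + I
D(f, n) = -2 - 7*f (D(f, n) = -7*f - 2 = -2 - 7*f)
D(M(-1), 3)*122 = (-2 - 7*(6 - 1))*122 = (-2 - 7*5)*122 = (-2 - 35)*122 = -37*122 = -4514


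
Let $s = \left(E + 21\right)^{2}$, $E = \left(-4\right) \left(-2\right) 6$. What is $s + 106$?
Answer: $4867$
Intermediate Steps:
$E = 48$ ($E = 8 \cdot 6 = 48$)
$s = 4761$ ($s = \left(48 + 21\right)^{2} = 69^{2} = 4761$)
$s + 106 = 4761 + 106 = 4867$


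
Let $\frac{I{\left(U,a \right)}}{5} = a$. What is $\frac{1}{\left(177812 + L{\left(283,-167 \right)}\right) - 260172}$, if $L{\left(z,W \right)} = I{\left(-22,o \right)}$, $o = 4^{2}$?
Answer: $- \frac{1}{82280} \approx -1.2154 \cdot 10^{-5}$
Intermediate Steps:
$o = 16$
$I{\left(U,a \right)} = 5 a$
$L{\left(z,W \right)} = 80$ ($L{\left(z,W \right)} = 5 \cdot 16 = 80$)
$\frac{1}{\left(177812 + L{\left(283,-167 \right)}\right) - 260172} = \frac{1}{\left(177812 + 80\right) - 260172} = \frac{1}{177892 - 260172} = \frac{1}{-82280} = - \frac{1}{82280}$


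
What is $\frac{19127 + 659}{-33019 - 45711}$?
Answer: $- \frac{9893}{39365} \approx -0.25131$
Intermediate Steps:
$\frac{19127 + 659}{-33019 - 45711} = \frac{19786}{-33019 - 45711} = \frac{19786}{-78730} = 19786 \left(- \frac{1}{78730}\right) = - \frac{9893}{39365}$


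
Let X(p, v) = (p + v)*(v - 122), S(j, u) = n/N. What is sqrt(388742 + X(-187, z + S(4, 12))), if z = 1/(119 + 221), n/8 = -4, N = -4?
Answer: sqrt(47297409181)/340 ≈ 639.65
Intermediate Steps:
n = -32 (n = 8*(-4) = -32)
z = 1/340 ≈ 0.0029412
S(j, u) = 8 (S(j, u) = -32/(-4) = -32*(-1/4) = 8)
X(p, v) = (-122 + v)*(p + v) (X(p, v) = (p + v)*(-122 + v) = (-122 + v)*(p + v))
sqrt(388742 + X(-187, z + S(4, 12))) = sqrt(388742 + ((1/340 + 8)**2 - 122*(-187) - 122*(1/340 + 8) - 187*(1/340 + 8))) = sqrt(388742 + ((2721/340)**2 + 22814 - 122*2721/340 - 187*2721/340)) = sqrt(388742 + (7403841/115600 + 22814 - 165981/170 - 29931/20)) = sqrt(388742 + 2358833981/115600) = sqrt(47297409181/115600) = sqrt(47297409181)/340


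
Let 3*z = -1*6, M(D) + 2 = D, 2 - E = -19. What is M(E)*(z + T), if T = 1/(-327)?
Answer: -12445/327 ≈ -38.058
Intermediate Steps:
E = 21 (E = 2 - 1*(-19) = 2 + 19 = 21)
M(D) = -2 + D
z = -2 (z = (-1*6)/3 = (⅓)*(-6) = -2)
T = -1/327 ≈ -0.0030581
M(E)*(z + T) = (-2 + 21)*(-2 - 1/327) = 19*(-655/327) = -12445/327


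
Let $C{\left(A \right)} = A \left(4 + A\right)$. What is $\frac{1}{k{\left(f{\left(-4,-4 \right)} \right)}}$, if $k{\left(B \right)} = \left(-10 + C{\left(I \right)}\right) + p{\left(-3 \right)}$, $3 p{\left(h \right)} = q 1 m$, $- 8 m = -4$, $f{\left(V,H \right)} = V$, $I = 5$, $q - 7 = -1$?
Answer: $\frac{1}{36} \approx 0.027778$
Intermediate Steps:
$q = 6$ ($q = 7 - 1 = 6$)
$m = \frac{1}{2}$ ($m = \left(- \frac{1}{8}\right) \left(-4\right) = \frac{1}{2} \approx 0.5$)
$p{\left(h \right)} = 1$ ($p{\left(h \right)} = \frac{6 \cdot 1 \cdot \frac{1}{2}}{3} = \frac{6 \cdot \frac{1}{2}}{3} = \frac{1}{3} \cdot 3 = 1$)
$k{\left(B \right)} = 36$ ($k{\left(B \right)} = \left(-10 + 5 \left(4 + 5\right)\right) + 1 = \left(-10 + 5 \cdot 9\right) + 1 = \left(-10 + 45\right) + 1 = 35 + 1 = 36$)
$\frac{1}{k{\left(f{\left(-4,-4 \right)} \right)}} = \frac{1}{36}$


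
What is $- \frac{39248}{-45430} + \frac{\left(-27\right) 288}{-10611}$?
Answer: $\frac{431944}{270515} \approx 1.5967$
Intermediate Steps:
$- \frac{39248}{-45430} + \frac{\left(-27\right) 288}{-10611} = \left(-39248\right) \left(- \frac{1}{45430}\right) - - \frac{96}{131} = \frac{1784}{2065} + \frac{96}{131} = \frac{431944}{270515}$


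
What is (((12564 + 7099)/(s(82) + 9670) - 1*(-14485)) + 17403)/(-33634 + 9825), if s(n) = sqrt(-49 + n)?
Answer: -2982000892106/2226352614403 + 19663*sqrt(33)/2226352614403 ≈ -1.3394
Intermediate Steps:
(((12564 + 7099)/(s(82) + 9670) - 1*(-14485)) + 17403)/(-33634 + 9825) = (((12564 + 7099)/(sqrt(-49 + 82) + 9670) - 1*(-14485)) + 17403)/(-33634 + 9825) = ((19663/(sqrt(33) + 9670) + 14485) + 17403)/(-23809) = ((19663/(9670 + sqrt(33)) + 14485) + 17403)*(-1/23809) = ((14485 + 19663/(9670 + sqrt(33))) + 17403)*(-1/23809) = (31888 + 19663/(9670 + sqrt(33)))*(-1/23809) = -31888/23809 - 19663/(23809*(9670 + sqrt(33)))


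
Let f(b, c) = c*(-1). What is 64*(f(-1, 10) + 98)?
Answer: 5632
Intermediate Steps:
f(b, c) = -c
64*(f(-1, 10) + 98) = 64*(-1*10 + 98) = 64*(-10 + 98) = 64*88 = 5632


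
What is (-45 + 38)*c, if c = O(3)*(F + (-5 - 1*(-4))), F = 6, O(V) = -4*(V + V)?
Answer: 840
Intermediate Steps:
O(V) = -8*V
c = -120 (c = (-8*3)*(6 + (-5 - 1*(-4))) = -24*(6 + (-5 + 4)) = -24*(6 - 1) = -24*5 = -120)
(-45 + 38)*c = (-45 + 38)*(-120) = -7*(-120) = 840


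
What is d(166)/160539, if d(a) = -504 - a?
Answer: -670/160539 ≈ -0.0041734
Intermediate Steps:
d(166)/160539 = (-504 - 1*166)/160539 = (-504 - 166)*(1/160539) = -670*1/160539 = -670/160539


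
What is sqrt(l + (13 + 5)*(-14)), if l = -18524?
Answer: 2*I*sqrt(4694) ≈ 137.03*I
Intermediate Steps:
sqrt(l + (13 + 5)*(-14)) = sqrt(-18524 + (13 + 5)*(-14)) = sqrt(-18524 + 18*(-14)) = sqrt(-18524 - 252) = sqrt(-18776) = 2*I*sqrt(4694)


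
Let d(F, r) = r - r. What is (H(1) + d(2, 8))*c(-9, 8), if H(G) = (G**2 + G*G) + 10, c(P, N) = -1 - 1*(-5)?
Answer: 48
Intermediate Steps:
c(P, N) = 4 (c(P, N) = -1 + 5 = 4)
H(G) = 10 + 2*G**2 (H(G) = (G**2 + G**2) + 10 = 2*G**2 + 10 = 10 + 2*G**2)
d(F, r) = 0
(H(1) + d(2, 8))*c(-9, 8) = ((10 + 2*1**2) + 0)*4 = ((10 + 2*1) + 0)*4 = ((10 + 2) + 0)*4 = (12 + 0)*4 = 12*4 = 48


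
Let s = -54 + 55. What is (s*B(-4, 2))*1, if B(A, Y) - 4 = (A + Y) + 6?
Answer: 8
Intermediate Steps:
B(A, Y) = 10 + A + Y (B(A, Y) = 4 + ((A + Y) + 6) = 4 + (6 + A + Y) = 10 + A + Y)
s = 1
(s*B(-4, 2))*1 = (1*(10 - 4 + 2))*1 = (1*8)*1 = 8*1 = 8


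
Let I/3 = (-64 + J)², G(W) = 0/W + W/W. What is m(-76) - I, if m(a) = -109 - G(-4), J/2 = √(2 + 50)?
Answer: -13022 + 1536*√13 ≈ -7483.9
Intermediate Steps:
J = 4*√13 (J = 2*√(2 + 50) = 2*√52 = 2*(2*√13) = 4*√13 ≈ 14.422)
G(W) = 1 (G(W) = 0 + 1 = 1)
I = 3*(-64 + 4*√13)² ≈ 7373.9
m(a) = -110 (m(a) = -109 - 1*1 = -109 - 1 = -110)
m(-76) - I = -110 - (12912 - 1536*√13) = -110 + (-12912 + 1536*√13) = -13022 + 1536*√13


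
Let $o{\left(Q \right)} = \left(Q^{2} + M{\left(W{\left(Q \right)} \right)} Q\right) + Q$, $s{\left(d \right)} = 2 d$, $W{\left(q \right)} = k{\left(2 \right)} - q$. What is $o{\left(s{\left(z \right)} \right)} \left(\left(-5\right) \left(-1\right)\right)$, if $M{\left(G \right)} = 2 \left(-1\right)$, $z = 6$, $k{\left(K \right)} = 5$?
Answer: $660$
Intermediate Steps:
$W{\left(q \right)} = 5 - q$
$M{\left(G \right)} = -2$
$o{\left(Q \right)} = Q^{2} - Q$ ($o{\left(Q \right)} = \left(Q^{2} - 2 Q\right) + Q = Q^{2} - Q$)
$o{\left(s{\left(z \right)} \right)} \left(\left(-5\right) \left(-1\right)\right) = 2 \cdot 6 \left(-1 + 2 \cdot 6\right) \left(\left(-5\right) \left(-1\right)\right) = 12 \left(-1 + 12\right) 5 = 12 \cdot 11 \cdot 5 = 132 \cdot 5 = 660$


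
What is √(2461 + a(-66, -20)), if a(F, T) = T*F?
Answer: √3781 ≈ 61.490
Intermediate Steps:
a(F, T) = F*T
√(2461 + a(-66, -20)) = √(2461 - 66*(-20)) = √(2461 + 1320) = √3781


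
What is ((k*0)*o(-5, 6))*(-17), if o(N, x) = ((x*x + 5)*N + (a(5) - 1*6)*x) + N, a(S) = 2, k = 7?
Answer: 0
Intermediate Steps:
o(N, x) = N - 4*x + N*(5 + x²) (o(N, x) = ((x*x + 5)*N + (2 - 1*6)*x) + N = ((x² + 5)*N + (2 - 6)*x) + N = ((5 + x²)*N - 4*x) + N = (N*(5 + x²) - 4*x) + N = (-4*x + N*(5 + x²)) + N = N - 4*x + N*(5 + x²))
((k*0)*o(-5, 6))*(-17) = ((7*0)*(-4*6 + 6*(-5) - 5*6²))*(-17) = (0*(-24 - 30 - 5*36))*(-17) = (0*(-24 - 30 - 180))*(-17) = (0*(-234))*(-17) = 0*(-17) = 0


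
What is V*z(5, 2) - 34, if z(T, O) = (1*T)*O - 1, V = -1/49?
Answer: -1675/49 ≈ -34.184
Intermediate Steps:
V = -1/49 (V = -1*1/49 = -1/49 ≈ -0.020408)
z(T, O) = -1 + O*T (z(T, O) = T*O - 1 = O*T - 1 = -1 + O*T)
V*z(5, 2) - 34 = -(-1 + 2*5)/49 - 34 = -(-1 + 10)/49 - 34 = -1/49*9 - 34 = -9/49 - 34 = -1675/49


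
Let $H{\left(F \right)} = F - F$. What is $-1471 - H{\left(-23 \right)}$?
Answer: $-1471$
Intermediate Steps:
$H{\left(F \right)} = 0$
$-1471 - H{\left(-23 \right)} = -1471 - 0 = -1471 + 0 = -1471$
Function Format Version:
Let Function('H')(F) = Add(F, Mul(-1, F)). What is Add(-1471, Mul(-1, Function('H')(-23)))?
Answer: -1471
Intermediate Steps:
Function('H')(F) = 0
Add(-1471, Mul(-1, Function('H')(-23))) = Add(-1471, Mul(-1, 0)) = Add(-1471, 0) = -1471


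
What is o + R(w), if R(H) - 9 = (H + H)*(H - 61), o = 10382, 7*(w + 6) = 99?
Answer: 466979/49 ≈ 9530.2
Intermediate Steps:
w = 57/7 (w = -6 + (⅐)*99 = -6 + 99/7 = 57/7 ≈ 8.1429)
R(H) = 9 + 2*H*(-61 + H) (R(H) = 9 + (H + H)*(H - 61) = 9 + (2*H)*(-61 + H) = 9 + 2*H*(-61 + H))
o + R(w) = 10382 + (9 - 122*57/7 + 2*(57/7)²) = 10382 + (9 - 6954/7 + 2*(3249/49)) = 10382 + (9 - 6954/7 + 6498/49) = 10382 - 41739/49 = 466979/49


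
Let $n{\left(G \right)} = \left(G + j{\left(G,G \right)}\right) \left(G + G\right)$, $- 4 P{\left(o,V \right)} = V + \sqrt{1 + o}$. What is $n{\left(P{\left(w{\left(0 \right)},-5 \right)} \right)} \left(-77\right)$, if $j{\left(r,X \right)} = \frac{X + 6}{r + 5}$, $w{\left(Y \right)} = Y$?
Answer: $- \frac{1001}{3} \approx -333.67$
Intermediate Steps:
$j{\left(r,X \right)} = \frac{6 + X}{5 + r}$
$P{\left(o,V \right)} = - \frac{V}{4} - \frac{\sqrt{1 + o}}{4}$ ($P{\left(o,V \right)} = - \frac{V + \sqrt{1 + o}}{4} = - \frac{V}{4} - \frac{\sqrt{1 + o}}{4}$)
$n{\left(G \right)} = 2 G \left(G + \frac{6 + G}{5 + G}\right)$ ($n{\left(G \right)} = \left(G + \frac{6 + G}{5 + G}\right) \left(G + G\right) = \left(G + \frac{6 + G}{5 + G}\right) 2 G = 2 G \left(G + \frac{6 + G}{5 + G}\right)$)
$n{\left(P{\left(w{\left(0 \right)},-5 \right)} \right)} \left(-77\right) = \frac{2 \left(\left(- \frac{1}{4}\right) \left(-5\right) - \frac{\sqrt{1 + 0}}{4}\right) \left(6 - \left(- \frac{5}{4} + \frac{\sqrt{1 + 0}}{4}\right) + \left(\left(- \frac{1}{4}\right) \left(-5\right) - \frac{\sqrt{1 + 0}}{4}\right) \left(5 - \left(- \frac{5}{4} + \frac{\sqrt{1 + 0}}{4}\right)\right)\right)}{5 - \left(- \frac{5}{4} + \frac{\sqrt{1 + 0}}{4}\right)} \left(-77\right) = \frac{2 \left(\frac{5}{4} - \frac{\sqrt{1}}{4}\right) \left(6 + \left(\frac{5}{4} - \frac{\sqrt{1}}{4}\right) + \left(\frac{5}{4} - \frac{\sqrt{1}}{4}\right) \left(5 + \left(\frac{5}{4} - \frac{\sqrt{1}}{4}\right)\right)\right)}{5 + \left(\frac{5}{4} - \frac{\sqrt{1}}{4}\right)} \left(-77\right) = \frac{2 \left(\frac{5}{4} - \frac{1}{4}\right) \left(6 + \left(\frac{5}{4} - \frac{1}{4}\right) + \left(\frac{5}{4} - \frac{1}{4}\right) \left(5 + \left(\frac{5}{4} - \frac{1}{4}\right)\right)\right)}{5 + \left(\frac{5}{4} - \frac{1}{4}\right)} \left(-77\right) = 2 \cdot 1 \frac{1}{5 + 1} \left(6 + 1 + 1 \left(5 + 1\right)\right) \left(-77\right) = 2 \cdot 1 \cdot \frac{1}{6} \left(6 + 1 + 1 \cdot 6\right) \left(-77\right) = 2 \cdot 1 \cdot \frac{1}{6} \left(6 + 1 + 6\right) \left(-77\right) = 2 \cdot 1 \cdot \frac{1}{6} \cdot 13 \left(-77\right) = \frac{13}{3} \left(-77\right) = - \frac{1001}{3}$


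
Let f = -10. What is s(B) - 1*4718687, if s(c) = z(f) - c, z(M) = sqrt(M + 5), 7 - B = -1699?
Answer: -4720393 + I*sqrt(5) ≈ -4.7204e+6 + 2.2361*I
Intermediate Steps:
B = 1706 (B = 7 - 1*(-1699) = 7 + 1699 = 1706)
z(M) = sqrt(5 + M)
s(c) = -c + I*sqrt(5) (s(c) = sqrt(5 - 10) - c = sqrt(-5) - c = I*sqrt(5) - c = -c + I*sqrt(5))
s(B) - 1*4718687 = (-1*1706 + I*sqrt(5)) - 1*4718687 = (-1706 + I*sqrt(5)) - 4718687 = -4720393 + I*sqrt(5)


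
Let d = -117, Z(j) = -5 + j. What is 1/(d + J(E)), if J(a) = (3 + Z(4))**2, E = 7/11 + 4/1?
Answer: -1/113 ≈ -0.0088496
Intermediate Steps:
E = 51/11 (E = 7*(1/11) + 4*1 = 7/11 + 4 = 51/11 ≈ 4.6364)
J(a) = 4 (J(a) = (3 + (-5 + 4))**2 = (3 - 1)**2 = 2**2 = 4)
1/(d + J(E)) = 1/(-117 + 4) = 1/(-113) = -1/113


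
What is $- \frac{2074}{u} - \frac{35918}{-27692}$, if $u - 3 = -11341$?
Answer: $\frac{116167873}{78492974} \approx 1.48$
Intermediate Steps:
$u = -11338$ ($u = 3 - 11341 = -11338$)
$- \frac{2074}{u} - \frac{35918}{-27692} = - \frac{2074}{-11338} - \frac{35918}{-27692} = \left(-2074\right) \left(- \frac{1}{11338}\right) - - \frac{17959}{13846} = \frac{1037}{5669} + \frac{17959}{13846} = \frac{116167873}{78492974}$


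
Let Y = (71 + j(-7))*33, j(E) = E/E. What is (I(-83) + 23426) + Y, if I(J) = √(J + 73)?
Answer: 25802 + I*√10 ≈ 25802.0 + 3.1623*I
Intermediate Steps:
I(J) = √(73 + J)
j(E) = 1
Y = 2376 (Y = (71 + 1)*33 = 72*33 = 2376)
(I(-83) + 23426) + Y = (√(73 - 83) + 23426) + 2376 = (√(-10) + 23426) + 2376 = (I*√10 + 23426) + 2376 = (23426 + I*√10) + 2376 = 25802 + I*√10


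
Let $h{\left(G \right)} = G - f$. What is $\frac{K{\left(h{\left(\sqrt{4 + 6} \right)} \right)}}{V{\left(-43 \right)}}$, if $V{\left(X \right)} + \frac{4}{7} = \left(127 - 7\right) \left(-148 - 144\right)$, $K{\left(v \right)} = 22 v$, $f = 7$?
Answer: $\frac{539}{122642} - \frac{77 \sqrt{10}}{122642} \approx 0.0024095$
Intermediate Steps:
$h{\left(G \right)} = -7 + G$ ($h{\left(G \right)} = G - 7 = -7 + G$)
$V{\left(X \right)} = - \frac{245284}{7}$ ($V{\left(X \right)} = - \frac{4}{7} + \left(127 - 7\right) \left(-148 - 144\right) = - \frac{4}{7} + 120 \left(-292\right) = - \frac{4}{7} - 35040 = - \frac{245284}{7}$)
$\frac{K{\left(h{\left(\sqrt{4 + 6} \right)} \right)}}{V{\left(-43 \right)}} = \frac{22 \left(-7 + \sqrt{4 + 6}\right)}{- \frac{245284}{7}} = 22 \left(-7 + \sqrt{10}\right) \left(- \frac{7}{245284}\right) = \left(-154 + 22 \sqrt{10}\right) \left(- \frac{7}{245284}\right) = \frac{539}{122642} - \frac{77 \sqrt{10}}{122642}$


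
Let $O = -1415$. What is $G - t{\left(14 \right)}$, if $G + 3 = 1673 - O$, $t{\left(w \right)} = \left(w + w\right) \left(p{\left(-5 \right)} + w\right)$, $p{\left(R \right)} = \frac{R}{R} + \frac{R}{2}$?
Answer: $2735$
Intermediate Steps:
$p{\left(R \right)} = 1 + \frac{R}{2}$ ($p{\left(R \right)} = 1 + R \frac{1}{2} = 1 + \frac{R}{2}$)
$t{\left(w \right)} = 2 w \left(- \frac{3}{2} + w\right)$ ($t{\left(w \right)} = \left(w + w\right) \left(\left(1 + \frac{1}{2} \left(-5\right)\right) + w\right) = 2 w \left(\left(1 - \frac{5}{2}\right) + w\right) = 2 w \left(- \frac{3}{2} + w\right)$)
$G = 3085$ ($G = -3 + \left(1673 - -1415\right) = -3 + \left(1673 + 1415\right) = -3 + 3088 = 3085$)
$G - t{\left(14 \right)} = 3085 - 14 \left(-3 + 2 \cdot 14\right) = 3085 - 14 \left(-3 + 28\right) = 3085 - 14 \cdot 25 = 3085 - 350 = 2735$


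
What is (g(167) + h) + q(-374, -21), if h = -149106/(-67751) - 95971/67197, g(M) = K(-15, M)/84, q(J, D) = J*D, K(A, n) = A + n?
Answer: 250378646967455/31868647629 ≈ 7856.6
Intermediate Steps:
q(J, D) = D*J
g(M) = -5/28 + M/84 (g(M) = (-15 + M)/84 = (-15 + M)*(1/84) = -5/28 + M/84)
h = 3517344661/4552663947 (h = -149106*(-1/67751) - 95971*1/67197 = 149106/67751 - 95971/67197 = 3517344661/4552663947 ≈ 0.77259)
(g(167) + h) + q(-374, -21) = ((-5/28 + (1/84)*167) + 3517344661/4552663947) - 21*(-374) = ((-5/28 + 167/84) + 3517344661/4552663947) + 7854 = (38/21 + 3517344661/4552663947) + 7854 = 82288489289/31868647629 + 7854 = 250378646967455/31868647629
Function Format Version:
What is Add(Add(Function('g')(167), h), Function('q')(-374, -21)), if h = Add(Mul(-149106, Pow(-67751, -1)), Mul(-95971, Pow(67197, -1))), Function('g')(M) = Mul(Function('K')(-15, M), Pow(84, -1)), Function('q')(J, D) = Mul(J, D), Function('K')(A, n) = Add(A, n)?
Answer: Rational(250378646967455, 31868647629) ≈ 7856.6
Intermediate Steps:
Function('q')(J, D) = Mul(D, J)
Function('g')(M) = Add(Rational(-5, 28), Mul(Rational(1, 84), M)) (Function('g')(M) = Mul(Add(-15, M), Pow(84, -1)) = Mul(Add(-15, M), Rational(1, 84)) = Add(Rational(-5, 28), Mul(Rational(1, 84), M)))
h = Rational(3517344661, 4552663947) (h = Add(Mul(-149106, Rational(-1, 67751)), Mul(-95971, Rational(1, 67197))) = Add(Rational(149106, 67751), Rational(-95971, 67197)) = Rational(3517344661, 4552663947) ≈ 0.77259)
Add(Add(Function('g')(167), h), Function('q')(-374, -21)) = Add(Add(Add(Rational(-5, 28), Mul(Rational(1, 84), 167)), Rational(3517344661, 4552663947)), Mul(-21, -374)) = Add(Add(Add(Rational(-5, 28), Rational(167, 84)), Rational(3517344661, 4552663947)), 7854) = Add(Add(Rational(38, 21), Rational(3517344661, 4552663947)), 7854) = Add(Rational(82288489289, 31868647629), 7854) = Rational(250378646967455, 31868647629)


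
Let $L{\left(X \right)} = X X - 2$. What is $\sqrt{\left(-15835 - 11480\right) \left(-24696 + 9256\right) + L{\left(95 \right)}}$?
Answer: $\sqrt{421752623} \approx 20537.0$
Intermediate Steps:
$L{\left(X \right)} = -2 + X^{2}$ ($L{\left(X \right)} = X^{2} - 2 = -2 + X^{2}$)
$\sqrt{\left(-15835 - 11480\right) \left(-24696 + 9256\right) + L{\left(95 \right)}} = \sqrt{\left(-15835 - 11480\right) \left(-24696 + 9256\right) - \left(2 - 95^{2}\right)} = \sqrt{\left(-27315\right) \left(-15440\right) + \left(-2 + 9025\right)} = \sqrt{421743600 + 9023} = \sqrt{421752623}$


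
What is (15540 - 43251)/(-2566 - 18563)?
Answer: 9237/7043 ≈ 1.3115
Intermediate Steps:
(15540 - 43251)/(-2566 - 18563) = -27711/(-21129) = -27711*(-1/21129) = 9237/7043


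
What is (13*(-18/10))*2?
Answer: -234/5 ≈ -46.800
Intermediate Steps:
(13*(-18/10))*2 = (13*(-18*1/10))*2 = (13*(-9/5))*2 = -117/5*2 = -234/5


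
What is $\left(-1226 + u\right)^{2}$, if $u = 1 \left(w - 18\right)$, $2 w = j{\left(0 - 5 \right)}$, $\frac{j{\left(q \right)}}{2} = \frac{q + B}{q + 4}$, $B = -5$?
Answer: $1522756$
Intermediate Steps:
$j{\left(q \right)} = \frac{2 \left(-5 + q\right)}{4 + q}$ ($j{\left(q \right)} = 2 \frac{q - 5}{q + 4} = 2 \frac{-5 + q}{4 + q} = \frac{2 \left(-5 + q\right)}{4 + q}$)
$w = 10$ ($w = \frac{2 \frac{1}{4 + \left(0 - 5\right)} \left(-5 + \left(0 - 5\right)\right)}{2} = \frac{2 \frac{1}{4 - 5} \left(-5 - 5\right)}{2} = \frac{2 \frac{1}{-1} \left(-10\right)}{2} = \frac{2 \left(-1\right) \left(-10\right)}{2} = \frac{1}{2} \cdot 20 = 10$)
$u = -8$ ($u = 1 \left(10 - 18\right) = 1 \left(-8\right) = -8$)
$\left(-1226 + u\right)^{2} = \left(-1226 - 8\right)^{2} = \left(-1234\right)^{2} = 1522756$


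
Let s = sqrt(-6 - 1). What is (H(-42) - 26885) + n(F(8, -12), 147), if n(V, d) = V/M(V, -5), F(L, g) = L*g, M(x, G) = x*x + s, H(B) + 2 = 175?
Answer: 24*(-1113*sqrt(7) + 10257412*I)/(sqrt(7) - 9216*I) ≈ -26712.0 + 2.9914e-6*I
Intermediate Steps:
s = I*sqrt(7) (s = sqrt(-7) = I*sqrt(7) ≈ 2.6458*I)
H(B) = 173 (H(B) = -2 + 175 = 173)
M(x, G) = x**2 + I*sqrt(7) (M(x, G) = x*x + I*sqrt(7) = x**2 + I*sqrt(7))
n(V, d) = V/(V**2 + I*sqrt(7))
(H(-42) - 26885) + n(F(8, -12), 147) = (173 - 26885) + (8*(-12))/((8*(-12))**2 + I*sqrt(7)) = -26712 - 96/((-96)**2 + I*sqrt(7)) = -26712 - 96/(9216 + I*sqrt(7))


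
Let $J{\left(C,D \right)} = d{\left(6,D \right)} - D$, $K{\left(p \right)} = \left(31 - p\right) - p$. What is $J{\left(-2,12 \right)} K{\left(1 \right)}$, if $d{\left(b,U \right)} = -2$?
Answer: $-406$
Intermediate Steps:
$K{\left(p \right)} = 31 - 2 p$
$J{\left(C,D \right)} = -2 - D$
$J{\left(-2,12 \right)} K{\left(1 \right)} = \left(-2 - 12\right) \left(31 - 2\right) = \left(-14\right) 29 = -406$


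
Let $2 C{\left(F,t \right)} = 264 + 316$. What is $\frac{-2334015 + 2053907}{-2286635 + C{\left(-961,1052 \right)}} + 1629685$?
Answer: $\frac{3726022431433}{2286345} \approx 1.6297 \cdot 10^{6}$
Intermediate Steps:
$C{\left(F,t \right)} = 290$ ($C{\left(F,t \right)} = \frac{264 + 316}{2} = \frac{1}{2} \cdot 580 = 290$)
$\frac{-2334015 + 2053907}{-2286635 + C{\left(-961,1052 \right)}} + 1629685 = \frac{-2334015 + 2053907}{-2286635 + 290} + 1629685 = - \frac{280108}{-2286345} + 1629685 = \left(-280108\right) \left(- \frac{1}{2286345}\right) + 1629685 = \frac{280108}{2286345} + 1629685 = \frac{3726022431433}{2286345}$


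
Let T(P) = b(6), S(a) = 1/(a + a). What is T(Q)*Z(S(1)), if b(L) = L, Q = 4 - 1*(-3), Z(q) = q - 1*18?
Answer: -105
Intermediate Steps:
S(a) = 1/(2*a)
Z(q) = -18 + q (Z(q) = q - 18 = -18 + q)
Q = 7 (Q = 4 + 3 = 7)
T(P) = 6
T(Q)*Z(S(1)) = 6*(-18 + (1/2)/1) = 6*(-18 + (1/2)*1) = 6*(-18 + 1/2) = 6*(-35/2) = -105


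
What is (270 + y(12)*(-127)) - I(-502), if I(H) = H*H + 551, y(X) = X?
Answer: -253809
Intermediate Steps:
I(H) = 551 + H² (I(H) = H² + 551 = 551 + H²)
(270 + y(12)*(-127)) - I(-502) = (270 + 12*(-127)) - (551 + (-502)²) = (270 - 1524) - (551 + 252004) = -1254 - 1*252555 = -1254 - 252555 = -253809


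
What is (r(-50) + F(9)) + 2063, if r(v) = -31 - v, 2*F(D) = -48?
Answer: 2058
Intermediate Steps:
F(D) = -24 (F(D) = (½)*(-48) = -24)
(r(-50) + F(9)) + 2063 = ((-31 - 1*(-50)) - 24) + 2063 = ((-31 + 50) - 24) + 2063 = (19 - 24) + 2063 = -5 + 2063 = 2058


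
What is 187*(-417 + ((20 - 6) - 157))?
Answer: -104720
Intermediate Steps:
187*(-417 + ((20 - 6) - 157)) = 187*(-417 + (14 - 157)) = 187*(-417 - 143) = 187*(-560) = -104720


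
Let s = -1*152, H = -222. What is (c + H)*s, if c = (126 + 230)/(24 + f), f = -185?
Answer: 5486896/161 ≈ 34080.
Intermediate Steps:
s = -152
c = -356/161 (c = (126 + 230)/(24 - 185) = 356/(-161) = 356*(-1/161) = -356/161 ≈ -2.2112)
(c + H)*s = (-356/161 - 222)*(-152) = -36098/161*(-152) = 5486896/161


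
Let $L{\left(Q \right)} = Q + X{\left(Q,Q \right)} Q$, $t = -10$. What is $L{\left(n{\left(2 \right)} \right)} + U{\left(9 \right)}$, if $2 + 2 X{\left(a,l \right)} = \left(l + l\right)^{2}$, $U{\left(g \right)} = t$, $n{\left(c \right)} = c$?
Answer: $6$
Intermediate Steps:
$U{\left(g \right)} = -10$
$X{\left(a,l \right)} = -1 + 2 l^{2}$ ($X{\left(a,l \right)} = -1 + \frac{\left(l + l\right)^{2}}{2} = -1 + \frac{\left(2 l\right)^{2}}{2} = -1 + \frac{4 l^{2}}{2} = -1 + 2 l^{2}$)
$L{\left(Q \right)} = Q + Q \left(-1 + 2 Q^{2}\right)$ ($L{\left(Q \right)} = Q + \left(-1 + 2 Q^{2}\right) Q = Q + Q \left(-1 + 2 Q^{2}\right)$)
$L{\left(n{\left(2 \right)} \right)} + U{\left(9 \right)} = 2 \cdot 2^{3} - 10 = 2 \cdot 8 - 10 = 16 - 10 = 6$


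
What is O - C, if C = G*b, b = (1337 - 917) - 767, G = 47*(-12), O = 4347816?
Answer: 4152108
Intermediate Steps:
G = -564
b = -347 (b = 420 - 767 = -347)
C = 195708 (C = -564*(-347) = 195708)
O - C = 4347816 - 1*195708 = 4347816 - 195708 = 4152108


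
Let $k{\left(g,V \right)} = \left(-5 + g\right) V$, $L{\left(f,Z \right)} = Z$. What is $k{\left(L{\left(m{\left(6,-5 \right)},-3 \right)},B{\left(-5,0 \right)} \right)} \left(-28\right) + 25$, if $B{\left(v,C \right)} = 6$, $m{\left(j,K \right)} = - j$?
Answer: $1369$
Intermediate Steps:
$k{\left(g,V \right)} = V \left(-5 + g\right)$
$k{\left(L{\left(m{\left(6,-5 \right)},-3 \right)},B{\left(-5,0 \right)} \right)} \left(-28\right) + 25 = 6 \left(-5 - 3\right) \left(-28\right) + 25 = 6 \left(-8\right) \left(-28\right) + 25 = \left(-48\right) \left(-28\right) + 25 = 1344 + 25 = 1369$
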